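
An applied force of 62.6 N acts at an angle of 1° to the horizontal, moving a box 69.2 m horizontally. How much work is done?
W = F·d·cosθ = (62.6)(69.2)cos(1°) = 4331 J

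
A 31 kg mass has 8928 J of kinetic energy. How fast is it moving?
v = √(2·KE/m) = √(2·8928/31) = 24.0 m/s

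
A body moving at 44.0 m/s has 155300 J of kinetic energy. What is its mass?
m = 2·KE/v² = 2·155300/(44.0)² = 160.4 kg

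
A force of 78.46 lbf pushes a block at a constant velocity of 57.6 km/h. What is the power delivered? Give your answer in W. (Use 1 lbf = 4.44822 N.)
Convert to SI: F = 349.007 N, v = 16.0 m/s
P = Fv = (349.007)(16.0) = 5584 W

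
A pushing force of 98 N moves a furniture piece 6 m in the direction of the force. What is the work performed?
W = F·d = (98)(6) = 588.0 J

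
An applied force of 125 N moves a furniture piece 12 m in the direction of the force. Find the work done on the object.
W = F·d = (125)(12) = 1500 J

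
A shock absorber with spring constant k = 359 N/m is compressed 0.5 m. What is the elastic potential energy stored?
PE = ½kx² = ½(359)(0.5)² = 44.88 J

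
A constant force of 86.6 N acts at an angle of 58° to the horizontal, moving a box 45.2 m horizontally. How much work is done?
W = F·d·cosθ = (86.6)(45.2)cos(58°) = 2074 J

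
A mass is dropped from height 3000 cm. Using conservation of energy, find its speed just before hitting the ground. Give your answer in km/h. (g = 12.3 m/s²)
Convert to SI: h = 30.0 m
mgh = ½mv² ⇒ v = √(2gh) = √(2·12.3·30.0) = 27.1662 m/s = 97.8 km/h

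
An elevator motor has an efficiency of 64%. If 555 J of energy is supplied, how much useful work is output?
W_out = η·W_in = 0.64·555 = 355.2 J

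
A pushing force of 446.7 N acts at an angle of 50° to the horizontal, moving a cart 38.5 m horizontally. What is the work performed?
W = F·d·cosθ = (446.7)(38.5)cos(50°) = 11050 J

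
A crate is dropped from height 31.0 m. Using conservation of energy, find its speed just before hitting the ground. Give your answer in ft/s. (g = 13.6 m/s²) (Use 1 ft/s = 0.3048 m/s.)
mgh = ½mv² ⇒ v = √(2gh) = √(2·13.6·31.0) = 29.0379 m/s = 95.27 ft/s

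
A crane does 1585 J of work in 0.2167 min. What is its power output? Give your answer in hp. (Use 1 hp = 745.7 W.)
Convert to SI: W = 1585.0 J, t = 13.002 s
P = W/t = 1585.0/13.002 = 121.904 W = 0.1635 hp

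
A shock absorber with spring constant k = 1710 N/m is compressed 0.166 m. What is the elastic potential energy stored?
PE = ½kx² = ½(1710)(0.166)² = 23.56 J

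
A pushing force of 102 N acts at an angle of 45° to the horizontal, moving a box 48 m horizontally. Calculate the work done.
W = F·d·cosθ = (102)(48)cos(45°) = 3462 J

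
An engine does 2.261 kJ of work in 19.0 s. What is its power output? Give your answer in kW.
Convert to SI: W = 2261.0 J, t = 19.0 s
P = W/t = 2261.0/19.0 = 119.0 W = 0.119 kW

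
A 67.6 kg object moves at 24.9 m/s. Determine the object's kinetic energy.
KE = ½mv² = ½(67.6)(24.9)² = 20960 J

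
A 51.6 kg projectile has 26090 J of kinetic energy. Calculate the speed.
v = √(2·KE/m) = √(2·26090/51.6) = 31.8 m/s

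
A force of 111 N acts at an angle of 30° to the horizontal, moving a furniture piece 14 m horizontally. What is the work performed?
W = F·d·cosθ = (111)(14)cos(30°) = 1346 J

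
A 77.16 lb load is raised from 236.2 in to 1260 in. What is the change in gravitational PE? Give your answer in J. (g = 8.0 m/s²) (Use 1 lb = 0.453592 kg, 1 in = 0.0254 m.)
Convert to SI: m = 34.9992 kg, Δh = 26.0045 m
ΔPE = mgΔh = (34.9992)(8.0)(26.0045) = 7281 J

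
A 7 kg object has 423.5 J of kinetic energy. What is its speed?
v = √(2·KE/m) = √(2·423.5/7) = 11.0 m/s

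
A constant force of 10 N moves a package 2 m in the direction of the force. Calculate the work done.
W = F·d = (10)(2) = 20.0 J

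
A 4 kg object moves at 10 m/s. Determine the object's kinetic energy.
KE = ½mv² = ½(4)(10)² = 200.0 J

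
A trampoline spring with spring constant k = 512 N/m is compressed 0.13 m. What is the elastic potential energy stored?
PE = ½kx² = ½(512)(0.13)² = 4.326 J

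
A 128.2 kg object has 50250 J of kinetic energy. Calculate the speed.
v = √(2·KE/m) = √(2·50250/128.2) = 28.0 m/s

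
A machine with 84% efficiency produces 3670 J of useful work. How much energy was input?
W_in = W_out/η = 3670/0.84 = 4369 J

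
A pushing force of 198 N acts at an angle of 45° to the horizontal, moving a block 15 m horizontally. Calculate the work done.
W = F·d·cosθ = (198)(15)cos(45°) = 2100 J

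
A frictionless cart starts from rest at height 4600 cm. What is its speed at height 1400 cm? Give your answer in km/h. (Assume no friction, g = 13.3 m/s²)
Convert to SI: h₁−h₂ = 32.0 m
mgh₁ = mgh₂ + ½mv² ⇒ v = √(2g(h₁−h₂)) = √(2·13.3·32.0) = 29.1753 m/s = 105.0 km/h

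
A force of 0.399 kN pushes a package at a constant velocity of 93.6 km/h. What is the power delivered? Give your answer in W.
Convert to SI: F = 399.0 N, v = 26.0 m/s
P = Fv = (399.0)(26.0) = 10370 W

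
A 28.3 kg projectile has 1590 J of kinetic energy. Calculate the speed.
v = √(2·KE/m) = √(2·1590/28.3) = 10.6 m/s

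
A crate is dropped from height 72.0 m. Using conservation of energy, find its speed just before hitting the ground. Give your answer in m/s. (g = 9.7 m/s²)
mgh = ½mv² ⇒ v = √(2gh) = √(2·9.7·72.0) = 37.37 m/s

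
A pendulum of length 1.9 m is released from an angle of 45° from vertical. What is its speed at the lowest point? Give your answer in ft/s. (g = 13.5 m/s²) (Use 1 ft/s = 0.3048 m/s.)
h = L(1 − cosθ) = 1.9(1 − cos45°) = 0.556497 m
v = √(2gh) = √(2·13.5·0.556497) = 3.87626 m/s = 12.72 ft/s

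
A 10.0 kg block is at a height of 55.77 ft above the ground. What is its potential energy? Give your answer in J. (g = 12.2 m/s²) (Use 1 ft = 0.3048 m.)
Convert to SI: m = 10.0 kg, h = 16.9987 m
PE = mgh = (10.0)(12.2)(16.9987) = 2074 J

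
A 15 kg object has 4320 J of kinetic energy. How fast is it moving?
v = √(2·KE/m) = √(2·4320/15) = 24.0 m/s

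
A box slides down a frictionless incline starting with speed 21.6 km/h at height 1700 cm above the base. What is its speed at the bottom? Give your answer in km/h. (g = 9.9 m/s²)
Convert to SI: v₀ = 6.0 m/s, h = 17.0 m
½mv₀² + mgh = ½mv² ⇒ v = √(v₀² + 2gh) = √(6.0² + 2·9.9·17.0) = 19.3028 m/s = 69.49 km/h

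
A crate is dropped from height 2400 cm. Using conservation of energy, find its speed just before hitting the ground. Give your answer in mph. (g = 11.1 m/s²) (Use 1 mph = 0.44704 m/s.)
Convert to SI: h = 24.0 m
mgh = ½mv² ⇒ v = √(2gh) = √(2·11.1·24.0) = 23.0825 m/s = 51.63 mph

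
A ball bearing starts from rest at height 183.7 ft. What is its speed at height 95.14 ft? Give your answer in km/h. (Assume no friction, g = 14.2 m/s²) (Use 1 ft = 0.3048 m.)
Convert to SI: h₁−h₂ = 26.9931 m
mgh₁ = mgh₂ + ½mv² ⇒ v = √(2g(h₁−h₂)) = √(2·14.2·26.9931) = 27.6876 m/s = 99.68 km/h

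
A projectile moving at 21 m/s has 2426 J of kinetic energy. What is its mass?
m = 2·KE/v² = 2·2426/(21)² = 11.0 kg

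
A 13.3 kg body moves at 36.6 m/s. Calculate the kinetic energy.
KE = ½mv² = ½(13.3)(36.6)² = 8908 J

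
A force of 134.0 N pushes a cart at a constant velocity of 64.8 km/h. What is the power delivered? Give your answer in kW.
Convert to SI: F = 134.0 N, v = 18.0 m/s
P = Fv = (134.0)(18.0) = 2412.0 W = 2.412 kW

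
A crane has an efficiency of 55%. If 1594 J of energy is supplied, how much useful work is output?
W_out = η·W_in = 0.55·1594 = 876.7 J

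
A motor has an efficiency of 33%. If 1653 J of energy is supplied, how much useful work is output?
W_out = η·W_in = 0.33·1653 = 545.49 J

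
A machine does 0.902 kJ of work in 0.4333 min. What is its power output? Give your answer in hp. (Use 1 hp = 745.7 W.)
Convert to SI: W = 902.0 J, t = 25.998 s
P = W/t = 902.0/25.998 = 34.695 W = 0.04653 hp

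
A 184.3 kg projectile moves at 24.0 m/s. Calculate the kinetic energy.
KE = ½mv² = ½(184.3)(24.0)² = 53080 J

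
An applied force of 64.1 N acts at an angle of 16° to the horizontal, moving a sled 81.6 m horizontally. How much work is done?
W = F·d·cosθ = (64.1)(81.6)cos(16°) = 5028 J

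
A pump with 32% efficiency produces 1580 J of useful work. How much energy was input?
W_in = W_out/η = 1580/0.32 = 4938 J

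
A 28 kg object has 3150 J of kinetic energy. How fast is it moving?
v = √(2·KE/m) = √(2·3150/28) = 15.0 m/s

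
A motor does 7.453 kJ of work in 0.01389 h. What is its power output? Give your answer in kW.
Convert to SI: W = 7453.0 J, t = 50.004 s
P = W/t = 7453.0/50.004 = 149.048 W = 0.149 kW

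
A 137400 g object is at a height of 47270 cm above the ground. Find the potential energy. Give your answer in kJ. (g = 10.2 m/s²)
Convert to SI: m = 137.4 kg, h = 472.7 m
PE = mgh = (137.4)(10.2)(472.7) = 662480 J = 662.5 kJ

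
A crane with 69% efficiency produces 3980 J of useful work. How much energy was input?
W_in = W_out/η = 3980/0.69 = 5768 J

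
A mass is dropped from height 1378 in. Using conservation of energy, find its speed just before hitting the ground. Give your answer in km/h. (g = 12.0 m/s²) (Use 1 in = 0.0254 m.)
Convert to SI: h = 35.0012 m
mgh = ½mv² ⇒ v = √(2gh) = √(2·12.0·35.0012) = 28.9833 m/s = 104.3 km/h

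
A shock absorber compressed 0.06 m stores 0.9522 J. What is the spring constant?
k = 2·PE/x² = 2·0.9522/(0.06)² = 529.0 N/m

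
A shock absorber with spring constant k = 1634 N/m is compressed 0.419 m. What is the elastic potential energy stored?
PE = ½kx² = ½(1634)(0.419)² = 143.4 J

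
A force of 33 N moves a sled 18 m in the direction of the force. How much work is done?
W = F·d = (33)(18) = 594.0 J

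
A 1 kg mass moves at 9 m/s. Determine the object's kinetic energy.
KE = ½mv² = ½(1)(9)² = 40.5 J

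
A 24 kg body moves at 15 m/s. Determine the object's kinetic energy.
KE = ½mv² = ½(24)(15)² = 2700.0 J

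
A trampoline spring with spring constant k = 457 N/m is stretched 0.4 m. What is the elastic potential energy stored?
PE = ½kx² = ½(457)(0.4)² = 36.56 J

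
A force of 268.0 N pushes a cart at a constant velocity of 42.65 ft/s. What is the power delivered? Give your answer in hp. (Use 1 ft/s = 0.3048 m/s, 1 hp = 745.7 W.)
Convert to SI: F = 268.0 N, v = 12.9997 m/s
P = Fv = (268.0)(12.9997) = 3483.92 W = 4.672 hp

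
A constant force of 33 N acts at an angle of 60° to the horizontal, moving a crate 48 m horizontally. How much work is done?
W = F·d·cosθ = (33)(48)cos(60°) = 792.0 J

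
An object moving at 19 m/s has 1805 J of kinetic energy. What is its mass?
m = 2·KE/v² = 2·1805/(19)² = 10.0 kg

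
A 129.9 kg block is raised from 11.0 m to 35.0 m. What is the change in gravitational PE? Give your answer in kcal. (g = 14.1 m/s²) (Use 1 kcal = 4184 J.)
ΔPE = mgΔh = (129.9)(14.1)(24.0) = 43958.2 J = 10.51 kcal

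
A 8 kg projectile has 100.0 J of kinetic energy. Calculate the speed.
v = √(2·KE/m) = √(2·100.0/8) = 5.0 m/s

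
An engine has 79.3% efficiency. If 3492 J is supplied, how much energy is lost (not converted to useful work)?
W_lost = W_in(1 − η) = 3492·(1 − 0.793) = 722.8 J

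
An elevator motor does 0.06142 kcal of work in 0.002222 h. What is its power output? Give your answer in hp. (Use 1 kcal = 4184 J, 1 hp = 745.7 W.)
Convert to SI: W = 256.981 J, t = 7.9992 s
P = W/t = 256.981/7.9992 = 32.1259 W = 0.04308 hp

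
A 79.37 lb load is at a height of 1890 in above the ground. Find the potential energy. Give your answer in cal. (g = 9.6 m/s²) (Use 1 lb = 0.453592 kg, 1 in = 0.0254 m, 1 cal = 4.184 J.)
Convert to SI: m = 36.0016 kg, h = 48.006 m
PE = mgh = (36.0016)(9.6)(48.006) = 16591.6 J = 3965 cal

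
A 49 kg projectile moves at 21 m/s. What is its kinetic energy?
KE = ½mv² = ½(49)(21)² = 10804.5 J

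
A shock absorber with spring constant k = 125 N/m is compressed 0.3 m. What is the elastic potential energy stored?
PE = ½kx² = ½(125)(0.3)² = 5.625 J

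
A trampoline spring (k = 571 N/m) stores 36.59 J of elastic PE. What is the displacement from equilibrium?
x = √(2·PE/k) = √(2·36.59/571) = 0.358 m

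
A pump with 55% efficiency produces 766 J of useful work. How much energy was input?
W_in = W_out/η = 766/0.55 = 1393 J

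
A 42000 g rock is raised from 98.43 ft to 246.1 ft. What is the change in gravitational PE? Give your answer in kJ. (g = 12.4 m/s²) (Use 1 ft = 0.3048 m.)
Convert to SI: m = 42.0 kg, Δh = 45.0098 m
ΔPE = mgΔh = (42.0)(12.4)(45.0098) = 23441.1 J = 23.44 kJ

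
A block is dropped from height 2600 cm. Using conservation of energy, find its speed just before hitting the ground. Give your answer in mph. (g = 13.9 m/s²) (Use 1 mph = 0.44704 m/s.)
Convert to SI: h = 26.0 m
mgh = ½mv² ⇒ v = √(2gh) = √(2·13.9·26.0) = 26.8849 m/s = 60.14 mph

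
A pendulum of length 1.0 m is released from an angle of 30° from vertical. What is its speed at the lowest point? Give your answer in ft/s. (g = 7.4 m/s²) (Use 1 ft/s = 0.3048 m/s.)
h = L(1 − cosθ) = 1.0(1 − cos30°) = 0.133975 m
v = √(2gh) = √(2·7.4·0.133975) = 1.40813 m/s = 4.62 ft/s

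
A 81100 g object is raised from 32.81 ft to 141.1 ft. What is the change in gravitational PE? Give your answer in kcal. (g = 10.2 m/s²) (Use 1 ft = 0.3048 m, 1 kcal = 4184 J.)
Convert to SI: m = 81.1 kg, Δh = 33.0068 m
ΔPE = mgΔh = (81.1)(10.2)(33.0068) = 27303.9 J = 6.526 kcal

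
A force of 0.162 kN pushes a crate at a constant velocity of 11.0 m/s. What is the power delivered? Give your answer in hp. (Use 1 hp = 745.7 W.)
Convert to SI: F = 162.0 N, v = 11.0 m/s
P = Fv = (162.0)(11.0) = 1782.0 W = 2.39 hp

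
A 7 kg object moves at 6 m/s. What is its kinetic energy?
KE = ½mv² = ½(7)(6)² = 126.0 J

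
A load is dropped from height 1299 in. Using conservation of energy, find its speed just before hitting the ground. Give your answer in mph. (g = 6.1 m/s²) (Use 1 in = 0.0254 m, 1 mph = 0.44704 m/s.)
Convert to SI: h = 32.9946 m
mgh = ½mv² ⇒ v = √(2gh) = √(2·6.1·32.9946) = 20.0633 m/s = 44.88 mph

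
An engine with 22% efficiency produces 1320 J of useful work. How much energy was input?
W_in = W_out/η = 1320/0.22 = 6000 J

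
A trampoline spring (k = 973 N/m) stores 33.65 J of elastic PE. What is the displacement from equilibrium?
x = √(2·PE/k) = √(2·33.65/973) = 0.263 m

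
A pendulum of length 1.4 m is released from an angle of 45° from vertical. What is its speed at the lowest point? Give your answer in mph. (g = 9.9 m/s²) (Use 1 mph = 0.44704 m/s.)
h = L(1 − cosθ) = 1.4(1 − cos45°) = 0.410051 m
v = √(2gh) = √(2·9.9·0.410051) = 2.84939 m/s = 6.374 mph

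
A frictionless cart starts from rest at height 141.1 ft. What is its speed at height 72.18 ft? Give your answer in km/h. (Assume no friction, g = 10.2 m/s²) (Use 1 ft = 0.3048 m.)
Convert to SI: h₁−h₂ = 21.0068 m
mgh₁ = mgh₂ + ½mv² ⇒ v = √(2g(h₁−h₂)) = √(2·10.2·21.0068) = 20.7012 m/s = 74.52 km/h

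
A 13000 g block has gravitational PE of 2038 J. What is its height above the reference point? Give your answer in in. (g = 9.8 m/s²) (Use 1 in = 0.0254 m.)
Convert to SI: m = 13.0 kg, PE = 2038.0 J
h = PE/(mg) = 2038.0/(13.0·9.8) = 15.9969 m = 629.8 in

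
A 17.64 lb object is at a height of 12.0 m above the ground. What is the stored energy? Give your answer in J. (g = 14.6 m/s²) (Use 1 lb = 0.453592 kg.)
Convert to SI: m = 8.00136 kg, h = 12.0 m
PE = mgh = (8.00136)(14.6)(12.0) = 1402 J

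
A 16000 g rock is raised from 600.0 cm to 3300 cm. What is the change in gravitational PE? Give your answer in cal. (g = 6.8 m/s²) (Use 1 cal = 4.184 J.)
Convert to SI: m = 16.0 kg, Δh = 27.0 m
ΔPE = mgΔh = (16.0)(6.8)(27.0) = 2937.6 J = 702.1 cal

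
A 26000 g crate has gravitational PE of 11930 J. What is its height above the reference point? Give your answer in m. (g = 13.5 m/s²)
Convert to SI: m = 26.0 kg, PE = 11930.0 J
h = PE/(mg) = 11930.0/(26.0·13.5) = 33.99 m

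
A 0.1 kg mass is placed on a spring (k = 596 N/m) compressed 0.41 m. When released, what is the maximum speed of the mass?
½kx² = ½mv² ⇒ v = x√(k/m) = (0.41)√(596/0.1) = 31.65 m/s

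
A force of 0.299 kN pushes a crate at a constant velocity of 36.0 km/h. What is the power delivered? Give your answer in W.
Convert to SI: F = 299.0 N, v = 10.0 m/s
P = Fv = (299.0)(10.0) = 2990 W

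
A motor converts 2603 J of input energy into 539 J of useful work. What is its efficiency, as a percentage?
η = W_out/W_in = 539/2603 = 20.71%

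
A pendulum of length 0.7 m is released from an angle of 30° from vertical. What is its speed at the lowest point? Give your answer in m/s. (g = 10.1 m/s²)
h = L(1 − cosθ) = 0.7(1 − cos30°) = 0.0937822 m
v = √(2gh) = √(2·10.1·0.0937822) = 1.376 m/s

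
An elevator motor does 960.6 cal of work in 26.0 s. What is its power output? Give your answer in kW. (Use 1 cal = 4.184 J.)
Convert to SI: W = 4019.15 J, t = 26.0 s
P = W/t = 4019.15/26.0 = 154.583 W = 0.1546 kW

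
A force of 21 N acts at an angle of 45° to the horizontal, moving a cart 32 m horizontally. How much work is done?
W = F·d·cosθ = (21)(32)cos(45°) = 475.2 J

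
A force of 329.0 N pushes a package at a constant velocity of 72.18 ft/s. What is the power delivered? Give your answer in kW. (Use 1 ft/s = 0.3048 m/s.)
Convert to SI: F = 329.0 N, v = 22.0005 m/s
P = Fv = (329.0)(22.0005) = 7238.15 W = 7.238 kW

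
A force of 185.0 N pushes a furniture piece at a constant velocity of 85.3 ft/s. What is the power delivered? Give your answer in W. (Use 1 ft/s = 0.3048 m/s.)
Convert to SI: F = 185.0 N, v = 25.9994 m/s
P = Fv = (185.0)(25.9994) = 4810 W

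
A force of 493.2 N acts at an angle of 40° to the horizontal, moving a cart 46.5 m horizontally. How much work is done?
W = F·d·cosθ = (493.2)(46.5)cos(40°) = 17570 J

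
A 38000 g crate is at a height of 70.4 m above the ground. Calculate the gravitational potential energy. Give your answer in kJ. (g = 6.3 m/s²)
Convert to SI: m = 38.0 kg, h = 70.4 m
PE = mgh = (38.0)(6.3)(70.4) = 16853.8 J = 16.85 kJ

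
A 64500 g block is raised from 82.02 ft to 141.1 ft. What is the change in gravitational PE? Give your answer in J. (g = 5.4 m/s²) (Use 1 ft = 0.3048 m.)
Convert to SI: m = 64.5 kg, Δh = 18.0076 m
ΔPE = mgΔh = (64.5)(5.4)(18.0076) = 6272 J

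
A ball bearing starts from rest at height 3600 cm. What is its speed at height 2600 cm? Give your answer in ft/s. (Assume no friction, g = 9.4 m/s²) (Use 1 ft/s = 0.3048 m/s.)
Convert to SI: h₁−h₂ = 10.0 m
mgh₁ = mgh₂ + ½mv² ⇒ v = √(2g(h₁−h₂)) = √(2·9.4·10.0) = 13.7113 m/s = 44.98 ft/s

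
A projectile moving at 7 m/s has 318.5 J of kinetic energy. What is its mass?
m = 2·KE/v² = 2·318.5/(7)² = 13.0 kg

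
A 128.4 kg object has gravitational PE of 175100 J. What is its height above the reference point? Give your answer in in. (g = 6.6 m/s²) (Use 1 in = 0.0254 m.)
h = PE/(mg) = 175100/(128.4·6.6) = 206.622 m = 8135 in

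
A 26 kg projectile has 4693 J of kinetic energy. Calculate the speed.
v = √(2·KE/m) = √(2·4693/26) = 19.0 m/s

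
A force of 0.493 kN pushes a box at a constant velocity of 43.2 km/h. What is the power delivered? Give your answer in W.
Convert to SI: F = 493.0 N, v = 12.0 m/s
P = Fv = (493.0)(12.0) = 5916 W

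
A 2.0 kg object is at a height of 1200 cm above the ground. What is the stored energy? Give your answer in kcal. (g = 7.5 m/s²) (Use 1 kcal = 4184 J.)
Convert to SI: m = 2.0 kg, h = 12.0 m
PE = mgh = (2.0)(7.5)(12.0) = 180.0 J = 0.04302 kcal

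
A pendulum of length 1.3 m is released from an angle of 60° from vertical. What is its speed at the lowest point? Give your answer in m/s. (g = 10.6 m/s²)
h = L(1 − cosθ) = 1.3(1 − cos60°) = 0.65 m
v = √(2gh) = √(2·10.6·0.65) = 3.712 m/s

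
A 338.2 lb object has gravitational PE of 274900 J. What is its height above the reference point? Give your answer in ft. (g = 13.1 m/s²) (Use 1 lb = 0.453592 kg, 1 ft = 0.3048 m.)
Convert to SI: m = 153.405 kg, PE = 274900 J
h = PE/(mg) = 274900/(153.405·13.1) = 136.793 m = 448.8 ft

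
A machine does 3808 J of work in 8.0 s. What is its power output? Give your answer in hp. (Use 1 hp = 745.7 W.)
P = W/t = 3808.0/8.0 = 476.0 W = 0.6383 hp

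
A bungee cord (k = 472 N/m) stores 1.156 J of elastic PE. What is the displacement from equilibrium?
x = √(2·PE/k) = √(2·1.156/472) = 0.06999 m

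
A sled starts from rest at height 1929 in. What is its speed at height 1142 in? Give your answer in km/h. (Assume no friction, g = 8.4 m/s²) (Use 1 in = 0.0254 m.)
Convert to SI: h₁−h₂ = 19.9898 m
mgh₁ = mgh₂ + ½mv² ⇒ v = √(2g(h₁−h₂)) = √(2·8.4·19.9898) = 18.3256 m/s = 65.97 km/h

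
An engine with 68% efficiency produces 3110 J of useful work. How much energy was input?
W_in = W_out/η = 3110/0.68 = 4574 J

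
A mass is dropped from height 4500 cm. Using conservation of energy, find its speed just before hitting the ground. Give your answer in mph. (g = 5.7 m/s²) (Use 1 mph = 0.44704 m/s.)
Convert to SI: h = 45.0 m
mgh = ½mv² ⇒ v = √(2gh) = √(2·5.7·45.0) = 22.6495 m/s = 50.67 mph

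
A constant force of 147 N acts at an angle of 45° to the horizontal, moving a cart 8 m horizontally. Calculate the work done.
W = F·d·cosθ = (147)(8)cos(45°) = 831.6 J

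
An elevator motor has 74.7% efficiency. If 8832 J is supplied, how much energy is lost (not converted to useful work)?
W_lost = W_in(1 − η) = 8832·(1 − 0.747) = 2234 J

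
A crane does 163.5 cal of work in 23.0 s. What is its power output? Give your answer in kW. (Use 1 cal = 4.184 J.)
Convert to SI: W = 684.084 J, t = 23.0 s
P = W/t = 684.084/23.0 = 29.7428 W = 0.02974 kW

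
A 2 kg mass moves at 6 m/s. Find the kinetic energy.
KE = ½mv² = ½(2)(6)² = 36.0 J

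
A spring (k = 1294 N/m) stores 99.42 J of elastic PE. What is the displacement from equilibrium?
x = √(2·PE/k) = √(2·99.42/1294) = 0.392 m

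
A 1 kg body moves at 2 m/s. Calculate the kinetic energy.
KE = ½mv² = ½(1)(2)² = 2.0 J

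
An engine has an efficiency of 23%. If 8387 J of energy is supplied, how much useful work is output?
W_out = η·W_in = 0.23·8387 = 1929.01 J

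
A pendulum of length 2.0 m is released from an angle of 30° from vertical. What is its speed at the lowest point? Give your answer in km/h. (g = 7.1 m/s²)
h = L(1 − cosθ) = 2.0(1 − cos30°) = 0.267949 m
v = √(2gh) = √(2·7.1·0.267949) = 1.95061 m/s = 7.022 km/h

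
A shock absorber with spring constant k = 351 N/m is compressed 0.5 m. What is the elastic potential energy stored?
PE = ½kx² = ½(351)(0.5)² = 43.88 J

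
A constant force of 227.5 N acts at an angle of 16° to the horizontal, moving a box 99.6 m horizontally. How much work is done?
W = F·d·cosθ = (227.5)(99.6)cos(16°) = 21780 J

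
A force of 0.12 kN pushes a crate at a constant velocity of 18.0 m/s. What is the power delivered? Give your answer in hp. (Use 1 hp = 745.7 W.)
Convert to SI: F = 120.0 N, v = 18.0 m/s
P = Fv = (120.0)(18.0) = 2160.0 W = 2.897 hp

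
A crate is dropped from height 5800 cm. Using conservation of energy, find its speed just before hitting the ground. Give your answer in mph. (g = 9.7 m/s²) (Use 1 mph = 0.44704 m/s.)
Convert to SI: h = 58.0 m
mgh = ½mv² ⇒ v = √(2gh) = √(2·9.7·58.0) = 33.544 m/s = 75.04 mph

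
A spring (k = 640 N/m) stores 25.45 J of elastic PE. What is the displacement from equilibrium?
x = √(2·PE/k) = √(2·25.45/640) = 0.282 m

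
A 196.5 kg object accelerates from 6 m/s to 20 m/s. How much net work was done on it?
W = ΔKE = ½m(v₂² − v₁²) = ½(196.5)(20² − 6²) = 35763.0 J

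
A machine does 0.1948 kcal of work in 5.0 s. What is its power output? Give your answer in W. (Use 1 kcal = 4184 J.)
Convert to SI: W = 815.043 J, t = 5.0 s
P = W/t = 815.043/5.0 = 163.0 W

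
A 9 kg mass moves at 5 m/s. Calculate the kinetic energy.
KE = ½mv² = ½(9)(5)² = 112.5 J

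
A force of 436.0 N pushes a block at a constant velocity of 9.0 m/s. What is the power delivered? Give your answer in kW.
P = Fv = (436.0)(9.0) = 3924.0 W = 3.924 kW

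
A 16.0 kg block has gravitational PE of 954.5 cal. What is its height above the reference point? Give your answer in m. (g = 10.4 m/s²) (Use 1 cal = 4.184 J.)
Convert to SI: m = 16.0 kg, PE = 3993.63 J
h = PE/(mg) = 3993.63/(16.0·10.4) = 24.0 m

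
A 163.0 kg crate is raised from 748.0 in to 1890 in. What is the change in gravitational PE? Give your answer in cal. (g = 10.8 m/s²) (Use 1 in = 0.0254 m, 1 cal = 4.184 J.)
Convert to SI: m = 163.0 kg, Δh = 29.0068 m
ΔPE = mgΔh = (163.0)(10.8)(29.0068) = 51063.6 J = 12200 cal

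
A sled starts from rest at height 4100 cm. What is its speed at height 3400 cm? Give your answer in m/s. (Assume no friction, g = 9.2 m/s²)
Convert to SI: h₁−h₂ = 7.0 m
mgh₁ = mgh₂ + ½mv² ⇒ v = √(2g(h₁−h₂)) = √(2·9.2·7.0) = 11.35 m/s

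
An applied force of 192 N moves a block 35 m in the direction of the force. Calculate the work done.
W = F·d = (192)(35) = 6720 J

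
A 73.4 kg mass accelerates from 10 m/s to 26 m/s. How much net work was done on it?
W = ΔKE = ½m(v₂² − v₁²) = ½(73.4)(26² − 10²) = 21139.2 J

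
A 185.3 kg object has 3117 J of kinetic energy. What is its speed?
v = √(2·KE/m) = √(2·3117/185.3) = 5.8 m/s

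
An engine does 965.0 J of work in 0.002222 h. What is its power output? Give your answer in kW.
Convert to SI: W = 965.0 J, t = 7.9992 s
P = W/t = 965.0/7.9992 = 120.637 W = 0.1206 kW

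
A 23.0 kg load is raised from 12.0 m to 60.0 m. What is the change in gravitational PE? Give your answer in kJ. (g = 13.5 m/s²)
ΔPE = mgΔh = (23.0)(13.5)(48.0) = 14904.0 J = 14.9 kJ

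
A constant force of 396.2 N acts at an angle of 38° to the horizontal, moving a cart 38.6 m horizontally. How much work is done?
W = F·d·cosθ = (396.2)(38.6)cos(38°) = 12050 J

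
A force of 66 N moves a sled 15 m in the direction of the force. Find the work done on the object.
W = F·d = (66)(15) = 990.0 J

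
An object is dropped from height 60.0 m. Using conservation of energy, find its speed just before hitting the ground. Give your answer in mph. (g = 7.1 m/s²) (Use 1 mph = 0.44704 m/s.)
mgh = ½mv² ⇒ v = √(2gh) = √(2·7.1·60.0) = 29.189 m/s = 65.29 mph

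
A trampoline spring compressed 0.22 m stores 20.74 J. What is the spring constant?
k = 2·PE/x² = 2·20.74/(0.22)² = 857.0 N/m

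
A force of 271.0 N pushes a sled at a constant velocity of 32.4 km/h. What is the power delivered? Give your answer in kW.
Convert to SI: F = 271.0 N, v = 9.0 m/s
P = Fv = (271.0)(9.0) = 2439.0 W = 2.439 kW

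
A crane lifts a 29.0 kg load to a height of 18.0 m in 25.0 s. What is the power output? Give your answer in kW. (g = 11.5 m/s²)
P = mgh/t = (29.0)(11.5)(18.0)/25.0 = 240.12 W = 0.2401 kW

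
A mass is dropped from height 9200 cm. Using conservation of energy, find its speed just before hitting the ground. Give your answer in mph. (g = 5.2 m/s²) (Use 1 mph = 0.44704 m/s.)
Convert to SI: h = 92.0 m
mgh = ½mv² ⇒ v = √(2gh) = √(2·5.2·92.0) = 30.9322 m/s = 69.19 mph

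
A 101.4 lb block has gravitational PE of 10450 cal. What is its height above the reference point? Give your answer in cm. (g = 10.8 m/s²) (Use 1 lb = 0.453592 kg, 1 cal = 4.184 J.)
Convert to SI: m = 45.9942 kg, PE = 43722.8 J
h = PE/(mg) = 43722.8/(45.9942·10.8) = 88.0199 m = 8802 cm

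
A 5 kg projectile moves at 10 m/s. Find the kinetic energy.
KE = ½mv² = ½(5)(10)² = 250.0 J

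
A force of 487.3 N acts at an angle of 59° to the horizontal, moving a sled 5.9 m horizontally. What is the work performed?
W = F·d·cosθ = (487.3)(5.9)cos(59°) = 1481 J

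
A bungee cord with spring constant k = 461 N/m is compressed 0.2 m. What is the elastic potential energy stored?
PE = ½kx² = ½(461)(0.2)² = 9.22 J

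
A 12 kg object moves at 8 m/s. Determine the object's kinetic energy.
KE = ½mv² = ½(12)(8)² = 384.0 J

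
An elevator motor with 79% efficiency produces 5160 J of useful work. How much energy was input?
W_in = W_out/η = 5160/0.79 = 6532 J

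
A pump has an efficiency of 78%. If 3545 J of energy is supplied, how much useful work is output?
W_out = η·W_in = 0.78·3545 = 2765.1 J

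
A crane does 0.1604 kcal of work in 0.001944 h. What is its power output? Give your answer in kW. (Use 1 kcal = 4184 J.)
Convert to SI: W = 671.114 J, t = 6.9984 s
P = W/t = 671.114/6.9984 = 95.8953 W = 0.0959 kW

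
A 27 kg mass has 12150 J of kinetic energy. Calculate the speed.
v = √(2·KE/m) = √(2·12150/27) = 30.0 m/s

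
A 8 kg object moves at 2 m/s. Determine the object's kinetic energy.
KE = ½mv² = ½(8)(2)² = 16.0 J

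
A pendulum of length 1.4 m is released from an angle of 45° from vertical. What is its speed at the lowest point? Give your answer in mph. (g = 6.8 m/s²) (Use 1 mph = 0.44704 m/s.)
h = L(1 − cosθ) = 1.4(1 − cos45°) = 0.410051 m
v = √(2gh) = √(2·6.8·0.410051) = 2.3615 m/s = 5.283 mph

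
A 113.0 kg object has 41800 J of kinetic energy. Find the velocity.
v = √(2·KE/m) = √(2·41800/113.0) = 27.2 m/s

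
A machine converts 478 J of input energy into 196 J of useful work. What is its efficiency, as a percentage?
η = W_out/W_in = 196/478 = 41.0%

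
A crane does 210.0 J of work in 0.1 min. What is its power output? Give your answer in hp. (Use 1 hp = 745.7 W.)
Convert to SI: W = 210.0 J, t = 6.0 s
P = W/t = 210.0/6.0 = 35.0 W = 0.04694 hp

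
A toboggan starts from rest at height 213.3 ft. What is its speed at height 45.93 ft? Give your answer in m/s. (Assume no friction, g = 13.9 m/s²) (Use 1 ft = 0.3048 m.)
Convert to SI: h₁−h₂ = 51.0144 m
mgh₁ = mgh₂ + ½mv² ⇒ v = √(2g(h₁−h₂)) = √(2·13.9·51.0144) = 37.66 m/s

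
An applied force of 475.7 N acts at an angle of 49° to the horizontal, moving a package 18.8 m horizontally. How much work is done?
W = F·d·cosθ = (475.7)(18.8)cos(49°) = 5867 J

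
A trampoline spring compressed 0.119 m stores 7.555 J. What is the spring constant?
k = 2·PE/x² = 2·7.555/(0.119)² = 1067 N/m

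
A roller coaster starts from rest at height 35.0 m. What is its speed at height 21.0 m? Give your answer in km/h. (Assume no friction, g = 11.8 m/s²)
mgh₁ = mgh₂ + ½mv² ⇒ v = √(2g(h₁−h₂)) = √(2·11.8·14.0) = 18.1769 m/s = 65.44 km/h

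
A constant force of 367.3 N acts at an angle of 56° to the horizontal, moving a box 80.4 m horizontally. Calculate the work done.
W = F·d·cosθ = (367.3)(80.4)cos(56°) = 16510 J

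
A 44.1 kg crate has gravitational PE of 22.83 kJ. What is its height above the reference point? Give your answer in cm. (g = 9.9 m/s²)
Convert to SI: m = 44.1 kg, PE = 22830.0 J
h = PE/(mg) = 22830.0/(44.1·9.9) = 52.2916 m = 5229 cm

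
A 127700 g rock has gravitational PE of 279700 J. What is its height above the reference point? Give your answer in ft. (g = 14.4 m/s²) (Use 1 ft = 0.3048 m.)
Convert to SI: m = 127.7 kg, PE = 279700 J
h = PE/(mg) = 279700/(127.7·14.4) = 152.103 m = 499.0 ft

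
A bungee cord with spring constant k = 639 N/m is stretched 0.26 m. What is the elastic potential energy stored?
PE = ½kx² = ½(639)(0.26)² = 21.6 J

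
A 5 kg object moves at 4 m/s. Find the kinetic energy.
KE = ½mv² = ½(5)(4)² = 40.0 J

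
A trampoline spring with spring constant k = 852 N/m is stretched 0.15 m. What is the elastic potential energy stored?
PE = ½kx² = ½(852)(0.15)² = 9.585 J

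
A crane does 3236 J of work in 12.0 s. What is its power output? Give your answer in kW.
P = W/t = 3236.0/12.0 = 269.667 W = 0.2697 kW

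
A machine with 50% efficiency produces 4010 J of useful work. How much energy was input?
W_in = W_out/η = 4010/0.5 = 8020 J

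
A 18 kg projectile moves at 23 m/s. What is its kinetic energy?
KE = ½mv² = ½(18)(23)² = 4761.0 J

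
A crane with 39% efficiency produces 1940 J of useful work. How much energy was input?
W_in = W_out/η = 1940/0.39 = 4974 J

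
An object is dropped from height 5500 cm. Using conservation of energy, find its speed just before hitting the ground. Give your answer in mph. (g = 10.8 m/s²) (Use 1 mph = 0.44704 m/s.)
Convert to SI: h = 55.0 m
mgh = ½mv² ⇒ v = √(2gh) = √(2·10.8·55.0) = 34.4674 m/s = 77.1 mph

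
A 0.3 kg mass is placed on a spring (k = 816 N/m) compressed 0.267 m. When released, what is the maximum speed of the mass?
½kx² = ½mv² ⇒ v = x√(k/m) = (0.267)√(816/0.3) = 13.93 m/s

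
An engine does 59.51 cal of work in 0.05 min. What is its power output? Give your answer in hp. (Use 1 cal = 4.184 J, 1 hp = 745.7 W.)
Convert to SI: W = 248.99 J, t = 3.0 s
P = W/t = 248.99/3.0 = 82.9966 W = 0.1113 hp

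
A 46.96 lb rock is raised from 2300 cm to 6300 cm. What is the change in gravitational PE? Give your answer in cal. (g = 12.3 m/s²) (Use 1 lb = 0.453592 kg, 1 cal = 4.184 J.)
Convert to SI: m = 21.3007 kg, Δh = 40.0 m
ΔPE = mgΔh = (21.3007)(12.3)(40.0) = 10479.9 J = 2505 cal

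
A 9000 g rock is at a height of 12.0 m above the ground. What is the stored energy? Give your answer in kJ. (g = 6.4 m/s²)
Convert to SI: m = 9.0 kg, h = 12.0 m
PE = mgh = (9.0)(6.4)(12.0) = 691.2 J = 0.6912 kJ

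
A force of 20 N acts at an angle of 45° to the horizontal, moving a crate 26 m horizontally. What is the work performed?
W = F·d·cosθ = (20)(26)cos(45°) = 367.7 J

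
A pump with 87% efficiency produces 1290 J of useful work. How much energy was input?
W_in = W_out/η = 1290/0.87 = 1483 J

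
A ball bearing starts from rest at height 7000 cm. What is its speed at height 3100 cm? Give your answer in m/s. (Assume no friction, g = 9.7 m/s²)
Convert to SI: h₁−h₂ = 39.0 m
mgh₁ = mgh₂ + ½mv² ⇒ v = √(2g(h₁−h₂)) = √(2·9.7·39.0) = 27.51 m/s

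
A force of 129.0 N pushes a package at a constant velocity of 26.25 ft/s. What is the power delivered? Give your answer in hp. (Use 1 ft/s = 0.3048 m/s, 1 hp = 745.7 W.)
Convert to SI: F = 129.0 N, v = 8.001 m/s
P = Fv = (129.0)(8.001) = 1032.13 W = 1.384 hp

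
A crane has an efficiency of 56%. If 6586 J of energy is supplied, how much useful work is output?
W_out = η·W_in = 0.56·6586 = 3688.16 J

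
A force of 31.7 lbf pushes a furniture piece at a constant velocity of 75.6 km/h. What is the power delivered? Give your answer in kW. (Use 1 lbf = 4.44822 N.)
Convert to SI: F = 141.009 N, v = 21.0 m/s
P = Fv = (141.009)(21.0) = 2961.18 W = 2.961 kW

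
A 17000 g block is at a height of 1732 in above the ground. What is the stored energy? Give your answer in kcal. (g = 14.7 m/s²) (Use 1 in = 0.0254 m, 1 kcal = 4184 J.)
Convert to SI: m = 17.0 kg, h = 43.9928 m
PE = mgh = (17.0)(14.7)(43.9928) = 10993.8 J = 2.628 kcal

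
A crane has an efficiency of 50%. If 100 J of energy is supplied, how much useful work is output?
W_out = η·W_in = 0.5·100 = 50.0 J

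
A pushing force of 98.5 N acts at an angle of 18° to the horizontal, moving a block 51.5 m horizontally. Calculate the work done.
W = F·d·cosθ = (98.5)(51.5)cos(18°) = 4824 J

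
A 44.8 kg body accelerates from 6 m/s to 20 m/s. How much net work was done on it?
W = ΔKE = ½m(v₂² − v₁²) = ½(44.8)(20² − 6²) = 8153.6 J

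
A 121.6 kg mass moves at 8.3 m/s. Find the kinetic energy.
KE = ½mv² = ½(121.6)(8.3)² = 4189 J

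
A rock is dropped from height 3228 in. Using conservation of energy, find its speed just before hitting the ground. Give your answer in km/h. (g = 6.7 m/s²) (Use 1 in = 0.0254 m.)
Convert to SI: h = 81.9912 m
mgh = ½mv² ⇒ v = √(2gh) = √(2·6.7·81.9912) = 33.1464 m/s = 119.3 km/h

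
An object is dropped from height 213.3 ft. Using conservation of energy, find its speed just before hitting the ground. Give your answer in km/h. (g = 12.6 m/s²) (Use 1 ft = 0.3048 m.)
Convert to SI: h = 65.0138 m
mgh = ½mv² ⇒ v = √(2gh) = √(2·12.6·65.0138) = 40.4765 m/s = 145.7 km/h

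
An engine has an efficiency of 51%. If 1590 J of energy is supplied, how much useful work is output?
W_out = η·W_in = 0.51·1590 = 810.9 J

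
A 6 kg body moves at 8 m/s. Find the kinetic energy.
KE = ½mv² = ½(6)(8)² = 192.0 J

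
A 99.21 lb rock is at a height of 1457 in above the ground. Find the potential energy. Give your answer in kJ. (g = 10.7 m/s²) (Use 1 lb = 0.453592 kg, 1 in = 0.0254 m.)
Convert to SI: m = 45.0009 kg, h = 37.0078 m
PE = mgh = (45.0009)(10.7)(37.0078) = 17819.6 J = 17.82 kJ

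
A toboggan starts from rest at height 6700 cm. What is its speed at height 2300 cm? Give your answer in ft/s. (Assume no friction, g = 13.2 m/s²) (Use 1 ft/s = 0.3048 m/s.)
Convert to SI: h₁−h₂ = 44.0 m
mgh₁ = mgh₂ + ½mv² ⇒ v = √(2g(h₁−h₂)) = √(2·13.2·44.0) = 34.0823 m/s = 111.8 ft/s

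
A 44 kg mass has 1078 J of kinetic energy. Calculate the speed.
v = √(2·KE/m) = √(2·1078/44) = 7.0 m/s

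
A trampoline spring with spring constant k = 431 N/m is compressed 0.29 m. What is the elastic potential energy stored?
PE = ½kx² = ½(431)(0.29)² = 18.12 J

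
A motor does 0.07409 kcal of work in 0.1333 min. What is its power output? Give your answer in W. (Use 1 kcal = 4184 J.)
Convert to SI: W = 309.993 J, t = 7.998 s
P = W/t = 309.993/7.998 = 38.76 W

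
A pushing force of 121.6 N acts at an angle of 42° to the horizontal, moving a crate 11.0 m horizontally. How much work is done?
W = F·d·cosθ = (121.6)(11.0)cos(42°) = 994.0 J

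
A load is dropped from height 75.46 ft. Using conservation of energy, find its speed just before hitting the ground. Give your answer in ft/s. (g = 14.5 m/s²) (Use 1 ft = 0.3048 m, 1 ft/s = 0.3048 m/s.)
Convert to SI: h = 23.0002 m
mgh = ½mv² ⇒ v = √(2gh) = √(2·14.5·23.0002) = 25.8265 m/s = 84.73 ft/s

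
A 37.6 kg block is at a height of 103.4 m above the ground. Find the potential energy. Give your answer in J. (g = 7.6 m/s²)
PE = mgh = (37.6)(7.6)(103.4) = 29550 J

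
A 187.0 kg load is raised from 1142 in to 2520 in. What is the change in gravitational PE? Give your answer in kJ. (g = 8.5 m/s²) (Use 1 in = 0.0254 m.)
Convert to SI: m = 187.0 kg, Δh = 35.0012 m
ΔPE = mgΔh = (187.0)(8.5)(35.0012) = 55634.4 J = 55.63 kJ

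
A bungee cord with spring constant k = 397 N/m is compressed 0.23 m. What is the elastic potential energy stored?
PE = ½kx² = ½(397)(0.23)² = 10.5 J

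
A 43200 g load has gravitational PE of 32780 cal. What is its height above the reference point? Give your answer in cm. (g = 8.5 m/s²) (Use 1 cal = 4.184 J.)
Convert to SI: m = 43.2 kg, PE = 137152 J
h = PE/(mg) = 137152/(43.2·8.5) = 373.506 m = 37350 cm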